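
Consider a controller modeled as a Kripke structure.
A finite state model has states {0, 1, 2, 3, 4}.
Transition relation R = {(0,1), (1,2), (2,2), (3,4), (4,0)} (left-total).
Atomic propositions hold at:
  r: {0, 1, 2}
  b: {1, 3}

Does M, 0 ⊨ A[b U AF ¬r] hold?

Sat(¬r) = {3, 4}
AF ¬r: least fixpoint, start Z0 = {3, 4}, add states with every successor in Z. Already a fixed point.
Sat(AF ¬r) = {3, 4}
A[b U AF ¬r]: least fixpoint, start Z0 = Sat(AF ¬r) = {3, 4}, add states in Sat(b) with every successor in Z. Already a fixed point.
Sat(A[b U AF ¬r]) = {3, 4}
0 ∉ Sat(A[b U AF ¬r]) = {3, 4}, so the formula does not hold at 0.

No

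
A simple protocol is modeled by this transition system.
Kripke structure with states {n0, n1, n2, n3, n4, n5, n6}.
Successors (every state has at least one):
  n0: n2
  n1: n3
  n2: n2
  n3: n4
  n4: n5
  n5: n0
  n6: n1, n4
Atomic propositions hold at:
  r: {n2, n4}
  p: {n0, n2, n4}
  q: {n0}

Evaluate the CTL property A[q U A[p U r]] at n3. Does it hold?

No

A[p U r]: least fixpoint, start Z0 = Sat(r) = {n2, n4}, add states in Sat(p) with every successor in Z. Z1 = {n0, n2, n4}; fixed.
Sat(A[p U r]) = {n0, n2, n4}
A[q U A[p U r]]: least fixpoint, start Z0 = Sat(A[p U r]) = {n0, n2, n4}, add states in Sat(q) with every successor in Z. Already a fixed point.
Sat(A[q U A[p U r]]) = {n0, n2, n4}
n3 ∉ Sat(A[q U A[p U r]]) = {n0, n2, n4}, so the formula does not hold at n3.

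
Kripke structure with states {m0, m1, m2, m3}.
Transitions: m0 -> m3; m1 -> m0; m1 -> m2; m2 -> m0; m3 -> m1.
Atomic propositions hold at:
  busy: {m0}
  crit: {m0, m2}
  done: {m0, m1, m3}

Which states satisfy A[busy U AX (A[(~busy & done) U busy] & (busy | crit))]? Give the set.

{m2}

Sat(~busy) = {m1, m2, m3}
Sat(~busy & done) = {m1, m3}
A[(~busy & done) U busy]: least fixpoint, start Z0 = Sat(busy) = {m0}, add states in Sat(~busy & done) with every successor in Z. Already a fixed point.
Sat(A[(~busy & done) U busy]) = {m0}
Sat(busy | crit) = {m0, m2}
Sat(A[(~busy & done) U busy] & (busy | crit)) = {m0}
Sat(AX (A[(~busy & done) U busy] & (busy | crit))) = {s : every successor in {m0}} = {m2}
A[busy U AX (A[(~busy & done) U busy] & (busy | crit))]: least fixpoint, start Z0 = Sat(AX (A[(~busy & done) U busy] & (busy | crit))) = {m2}, add states in Sat(busy) with every successor in Z. Already a fixed point.
Sat(A[busy U AX (A[(~busy & done) U busy] & (busy | crit))]) = {m2}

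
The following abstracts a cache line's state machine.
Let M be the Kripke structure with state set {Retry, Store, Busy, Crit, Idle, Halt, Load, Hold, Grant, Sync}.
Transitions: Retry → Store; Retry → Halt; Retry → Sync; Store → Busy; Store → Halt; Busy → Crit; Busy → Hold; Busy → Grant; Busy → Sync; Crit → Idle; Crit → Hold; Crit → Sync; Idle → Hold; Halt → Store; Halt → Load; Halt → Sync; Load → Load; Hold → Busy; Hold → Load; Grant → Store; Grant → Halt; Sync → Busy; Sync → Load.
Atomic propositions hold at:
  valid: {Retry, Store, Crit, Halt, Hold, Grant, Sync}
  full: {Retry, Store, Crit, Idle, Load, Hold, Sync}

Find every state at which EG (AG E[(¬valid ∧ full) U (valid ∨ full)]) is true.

{Load}

Sat(¬valid) = {Busy, Idle, Load}
Sat(¬valid ∧ full) = {Idle, Load}
Sat(valid ∨ full) = {Retry, Store, Crit, Idle, Halt, Load, Hold, Grant, Sync}
E[(¬valid ∧ full) U (valid ∨ full)]: least fixpoint, start Z0 = Sat((valid ∨ full)) = {Retry, Store, Crit, Idle, Halt, Load, Hold, Grant, Sync}, add states in Sat(¬valid ∧ full) with some successor in Z. Already a fixed point.
Sat(E[(¬valid ∧ full) U (valid ∨ full)]) = {Retry, Store, Crit, Idle, Halt, Load, Hold, Grant, Sync}
AG E[(¬valid ∧ full) U (valid ∨ full)]: greatest fixpoint, start Z0 = {Retry, Store, Crit, Idle, Halt, Load, Hold, Grant, Sync}, keep only states in Sat with every successor in Z. Z1 = {Retry, Crit, Idle, Halt, Load, Grant}; Z2 = {Load}; fixed.
Sat(AG E[(¬valid ∧ full) U (valid ∨ full)]) = {Load}
EG (AG E[(¬valid ∧ full) U (valid ∨ full)]): greatest fixpoint, start Z0 = {Load}, keep only states in Sat with some successor in Z. Already a fixed point.
Sat(EG (AG E[(¬valid ∧ full) U (valid ∨ full)])) = {Load}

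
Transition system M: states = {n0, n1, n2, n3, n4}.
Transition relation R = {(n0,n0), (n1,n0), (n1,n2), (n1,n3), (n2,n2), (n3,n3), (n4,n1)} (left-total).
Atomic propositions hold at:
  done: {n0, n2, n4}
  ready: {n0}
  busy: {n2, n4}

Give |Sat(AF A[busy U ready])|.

A[busy U ready]: least fixpoint, start Z0 = Sat(ready) = {n0}, add states in Sat(busy) with every successor in Z. Already a fixed point.
Sat(A[busy U ready]) = {n0}
AF A[busy U ready]: least fixpoint, start Z0 = {n0}, add states with every successor in Z. Already a fixed point.
Sat(AF A[busy U ready]) = {n0}
|Sat(AF A[busy U ready])| = |{n0}| = 1.

1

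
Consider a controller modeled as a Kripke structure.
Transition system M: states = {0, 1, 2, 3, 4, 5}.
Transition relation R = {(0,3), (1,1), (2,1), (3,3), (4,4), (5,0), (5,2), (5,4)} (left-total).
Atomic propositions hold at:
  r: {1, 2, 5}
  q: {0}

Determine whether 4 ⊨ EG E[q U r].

E[q U r]: least fixpoint, start Z0 = Sat(r) = {1, 2, 5}, add states in Sat(q) with some successor in Z. Already a fixed point.
Sat(E[q U r]) = {1, 2, 5}
EG E[q U r]: greatest fixpoint, start Z0 = {1, 2, 5}, keep only states in Sat with some successor in Z. Already a fixed point.
Sat(EG E[q U r]) = {1, 2, 5}
4 ∉ Sat(EG E[q U r]) = {1, 2, 5}, so the formula does not hold at 4.

No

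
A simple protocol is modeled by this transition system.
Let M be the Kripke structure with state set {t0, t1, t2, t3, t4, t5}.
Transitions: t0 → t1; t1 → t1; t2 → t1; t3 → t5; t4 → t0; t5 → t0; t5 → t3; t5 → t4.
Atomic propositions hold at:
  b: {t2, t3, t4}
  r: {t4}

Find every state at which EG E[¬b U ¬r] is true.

Sat(¬b) = {t0, t1, t5}
Sat(¬r) = {t0, t1, t2, t3, t5}
E[¬b U ¬r]: least fixpoint, start Z0 = Sat(¬r) = {t0, t1, t2, t3, t5}, add states in Sat(¬b) with some successor in Z. Already a fixed point.
Sat(E[¬b U ¬r]) = {t0, t1, t2, t3, t5}
EG E[¬b U ¬r]: greatest fixpoint, start Z0 = {t0, t1, t2, t3, t5}, keep only states in Sat with some successor in Z. Already a fixed point.
Sat(EG E[¬b U ¬r]) = {t0, t1, t2, t3, t5}

{t0, t1, t2, t3, t5}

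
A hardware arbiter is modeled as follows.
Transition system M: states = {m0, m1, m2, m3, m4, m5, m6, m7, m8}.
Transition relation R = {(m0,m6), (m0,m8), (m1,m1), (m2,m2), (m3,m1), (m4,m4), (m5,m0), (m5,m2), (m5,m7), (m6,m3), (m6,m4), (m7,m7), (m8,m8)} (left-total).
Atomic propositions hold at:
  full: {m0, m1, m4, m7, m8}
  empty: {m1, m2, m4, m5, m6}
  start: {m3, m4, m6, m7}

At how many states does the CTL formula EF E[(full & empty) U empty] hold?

7

Sat(full & empty) = {m1, m4}
E[(full & empty) U empty]: least fixpoint, start Z0 = Sat(empty) = {m1, m2, m4, m5, m6}, add states in Sat(full & empty) with some successor in Z. Already a fixed point.
Sat(E[(full & empty) U empty]) = {m1, m2, m4, m5, m6}
EF E[(full & empty) U empty]: least fixpoint, start Z0 = {m1, m2, m4, m5, m6}, add states with some successor in Z. Z1 = {m0, m1, m2, m3, m4, m5, m6}; fixed.
Sat(EF E[(full & empty) U empty]) = {m0, m1, m2, m3, m4, m5, m6}
|Sat(EF E[(full & empty) U empty])| = |{m0, m1, m2, m3, m4, m5, m6}| = 7.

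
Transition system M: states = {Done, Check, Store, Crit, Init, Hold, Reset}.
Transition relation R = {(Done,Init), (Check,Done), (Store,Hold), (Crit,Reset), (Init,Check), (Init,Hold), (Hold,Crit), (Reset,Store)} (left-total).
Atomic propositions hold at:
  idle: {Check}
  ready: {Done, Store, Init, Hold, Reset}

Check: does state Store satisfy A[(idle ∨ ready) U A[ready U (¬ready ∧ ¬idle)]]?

Yes

Sat(idle ∨ ready) = {Done, Check, Store, Init, Hold, Reset}
Sat(¬ready) = {Check, Crit}
Sat(¬idle) = {Done, Store, Crit, Init, Hold, Reset}
Sat(¬ready ∧ ¬idle) = {Crit}
A[ready U (¬ready ∧ ¬idle)]: least fixpoint, start Z0 = Sat((¬ready ∧ ¬idle)) = {Crit}, add states in Sat(ready) with every successor in Z. Z1 = {Crit, Hold}; Z2 = {Store, Crit, Hold}; Z3 = {Store, Crit, Hold, Reset}; fixed.
Sat(A[ready U (¬ready ∧ ¬idle)]) = {Store, Crit, Hold, Reset}
A[(idle ∨ ready) U A[ready U (¬ready ∧ ¬idle)]]: least fixpoint, start Z0 = Sat(A[ready U (¬ready ∧ ¬idle)]) = {Store, Crit, Hold, Reset}, add states in Sat(idle ∨ ready) with every successor in Z. Already a fixed point.
Sat(A[(idle ∨ ready) U A[ready U (¬ready ∧ ¬idle)]]) = {Store, Crit, Hold, Reset}
Store ∈ Sat(A[(idle ∨ ready) U A[ready U (¬ready ∧ ¬idle)]]) = {Store, Crit, Hold, Reset}, so the formula holds at Store.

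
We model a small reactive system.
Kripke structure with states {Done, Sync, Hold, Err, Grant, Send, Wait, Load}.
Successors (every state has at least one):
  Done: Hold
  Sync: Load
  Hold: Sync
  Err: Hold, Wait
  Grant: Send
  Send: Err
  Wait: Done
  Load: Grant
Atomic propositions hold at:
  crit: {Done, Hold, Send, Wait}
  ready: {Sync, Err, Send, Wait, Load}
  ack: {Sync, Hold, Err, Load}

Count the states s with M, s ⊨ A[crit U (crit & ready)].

Sat(crit & ready) = {Send, Wait}
A[crit U (crit & ready)]: least fixpoint, start Z0 = Sat((crit & ready)) = {Send, Wait}, add states in Sat(crit) with every successor in Z. Already a fixed point.
Sat(A[crit U (crit & ready)]) = {Send, Wait}
|Sat(A[crit U (crit & ready)])| = |{Send, Wait}| = 2.

2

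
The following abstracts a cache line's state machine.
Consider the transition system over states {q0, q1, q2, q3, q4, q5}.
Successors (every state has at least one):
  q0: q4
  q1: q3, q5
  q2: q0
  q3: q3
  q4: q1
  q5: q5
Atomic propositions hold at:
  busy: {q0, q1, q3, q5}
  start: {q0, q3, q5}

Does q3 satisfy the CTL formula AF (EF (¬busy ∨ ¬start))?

Sat(¬busy) = {q2, q4}
Sat(¬start) = {q1, q2, q4}
Sat(¬busy ∨ ¬start) = {q1, q2, q4}
EF (¬busy ∨ ¬start): least fixpoint, start Z0 = {q1, q2, q4}, add states with some successor in Z. Z1 = {q0, q1, q2, q4}; fixed.
Sat(EF (¬busy ∨ ¬start)) = {q0, q1, q2, q4}
AF (EF (¬busy ∨ ¬start)): least fixpoint, start Z0 = {q0, q1, q2, q4}, add states with every successor in Z. Already a fixed point.
Sat(AF (EF (¬busy ∨ ¬start))) = {q0, q1, q2, q4}
q3 ∉ Sat(AF (EF (¬busy ∨ ¬start))) = {q0, q1, q2, q4}, so the formula does not hold at q3.

No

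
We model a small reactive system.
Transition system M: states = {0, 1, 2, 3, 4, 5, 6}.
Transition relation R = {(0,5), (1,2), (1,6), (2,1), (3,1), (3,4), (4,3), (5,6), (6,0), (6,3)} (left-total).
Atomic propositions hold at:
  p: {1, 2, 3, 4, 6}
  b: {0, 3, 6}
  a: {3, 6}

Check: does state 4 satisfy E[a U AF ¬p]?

No

Sat(¬p) = {0, 5}
AF ¬p: least fixpoint, start Z0 = {0, 5}, add states with every successor in Z. Already a fixed point.
Sat(AF ¬p) = {0, 5}
E[a U AF ¬p]: least fixpoint, start Z0 = Sat(AF ¬p) = {0, 5}, add states in Sat(a) with some successor in Z. Z1 = {0, 5, 6}; fixed.
Sat(E[a U AF ¬p]) = {0, 5, 6}
4 ∉ Sat(E[a U AF ¬p]) = {0, 5, 6}, so the formula does not hold at 4.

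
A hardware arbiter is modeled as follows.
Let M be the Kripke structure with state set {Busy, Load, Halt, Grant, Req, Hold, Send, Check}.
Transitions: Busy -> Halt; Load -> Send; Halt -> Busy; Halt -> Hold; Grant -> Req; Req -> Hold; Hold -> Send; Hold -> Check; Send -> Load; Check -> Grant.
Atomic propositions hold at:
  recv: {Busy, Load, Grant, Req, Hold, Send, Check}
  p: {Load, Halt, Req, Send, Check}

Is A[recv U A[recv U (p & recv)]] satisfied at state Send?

Yes

Sat(p & recv) = {Load, Req, Send, Check}
A[recv U (p & recv)]: least fixpoint, start Z0 = Sat((p & recv)) = {Load, Req, Send, Check}, add states in Sat(recv) with every successor in Z. Z1 = {Load, Grant, Req, Hold, Send, Check}; fixed.
Sat(A[recv U (p & recv)]) = {Load, Grant, Req, Hold, Send, Check}
A[recv U A[recv U (p & recv)]]: least fixpoint, start Z0 = Sat(A[recv U (p & recv)]) = {Load, Grant, Req, Hold, Send, Check}, add states in Sat(recv) with every successor in Z. Already a fixed point.
Sat(A[recv U A[recv U (p & recv)]]) = {Load, Grant, Req, Hold, Send, Check}
Send ∈ Sat(A[recv U A[recv U (p & recv)]]) = {Load, Grant, Req, Hold, Send, Check}, so the formula holds at Send.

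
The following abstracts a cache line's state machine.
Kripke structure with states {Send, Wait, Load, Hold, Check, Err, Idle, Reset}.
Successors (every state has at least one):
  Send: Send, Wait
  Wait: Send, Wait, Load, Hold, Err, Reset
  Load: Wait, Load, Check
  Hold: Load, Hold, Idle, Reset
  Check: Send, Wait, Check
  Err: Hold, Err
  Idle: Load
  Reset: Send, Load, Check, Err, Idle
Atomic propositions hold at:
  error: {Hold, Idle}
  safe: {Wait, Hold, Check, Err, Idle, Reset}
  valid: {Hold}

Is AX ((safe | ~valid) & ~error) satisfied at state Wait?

Sat(~valid) = {Send, Wait, Load, Check, Err, Idle, Reset}
Sat(safe | ~valid) = {Send, Wait, Load, Hold, Check, Err, Idle, Reset}
Sat(~error) = {Send, Wait, Load, Check, Err, Reset}
Sat((safe | ~valid) & ~error) = {Send, Wait, Load, Check, Err, Reset}
Sat(AX ((safe | ~valid) & ~error)) = {s : every successor in {Send, Wait, Load, Check, Err, Reset}} = {Send, Load, Check, Idle}
Wait ∉ Sat(AX ((safe | ~valid) & ~error)) = {Send, Load, Check, Idle}, so the formula does not hold at Wait.

No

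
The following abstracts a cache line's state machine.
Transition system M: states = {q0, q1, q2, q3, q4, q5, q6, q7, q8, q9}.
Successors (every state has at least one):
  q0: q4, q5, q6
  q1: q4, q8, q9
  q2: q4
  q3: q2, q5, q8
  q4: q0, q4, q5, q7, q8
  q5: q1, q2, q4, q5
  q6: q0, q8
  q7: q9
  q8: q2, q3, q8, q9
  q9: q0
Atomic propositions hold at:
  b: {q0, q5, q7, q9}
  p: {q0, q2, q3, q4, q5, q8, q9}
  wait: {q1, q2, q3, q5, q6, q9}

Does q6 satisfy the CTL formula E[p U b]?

E[p U b]: least fixpoint, start Z0 = Sat(b) = {q0, q5, q7, q9}, add states in Sat(p) with some successor in Z. Z1 = {q0, q3, q4, q5, q7, q8, q9}; Z2 = {q0, q2, q3, q4, q5, q7, q8, q9}; fixed.
Sat(E[p U b]) = {q0, q2, q3, q4, q5, q7, q8, q9}
q6 ∉ Sat(E[p U b]) = {q0, q2, q3, q4, q5, q7, q8, q9}, so the formula does not hold at q6.

No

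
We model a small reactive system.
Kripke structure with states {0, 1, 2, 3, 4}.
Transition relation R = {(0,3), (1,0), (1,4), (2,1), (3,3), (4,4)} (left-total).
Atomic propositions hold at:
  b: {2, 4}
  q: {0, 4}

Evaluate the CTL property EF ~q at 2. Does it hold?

Yes

Sat(~q) = {1, 2, 3}
EF ~q: least fixpoint, start Z0 = {1, 2, 3}, add states with some successor in Z. Z1 = {0, 1, 2, 3}; fixed.
Sat(EF ~q) = {0, 1, 2, 3}
2 ∈ Sat(EF ~q) = {0, 1, 2, 3}, so the formula holds at 2.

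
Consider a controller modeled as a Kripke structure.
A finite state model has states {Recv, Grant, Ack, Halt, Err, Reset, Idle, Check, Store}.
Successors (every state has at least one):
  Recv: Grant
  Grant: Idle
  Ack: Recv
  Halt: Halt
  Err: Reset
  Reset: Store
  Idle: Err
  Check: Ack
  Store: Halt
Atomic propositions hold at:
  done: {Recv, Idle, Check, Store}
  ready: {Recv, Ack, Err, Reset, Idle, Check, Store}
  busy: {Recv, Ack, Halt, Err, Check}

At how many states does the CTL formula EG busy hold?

EG busy: greatest fixpoint, start Z0 = {Recv, Ack, Halt, Err, Check}, keep only states in Sat with some successor in Z. Z1 = {Ack, Halt, Check}; Z2 = {Halt, Check}; Z3 = {Halt}; fixed.
Sat(EG busy) = {Halt}
|Sat(EG busy)| = |{Halt}| = 1.

1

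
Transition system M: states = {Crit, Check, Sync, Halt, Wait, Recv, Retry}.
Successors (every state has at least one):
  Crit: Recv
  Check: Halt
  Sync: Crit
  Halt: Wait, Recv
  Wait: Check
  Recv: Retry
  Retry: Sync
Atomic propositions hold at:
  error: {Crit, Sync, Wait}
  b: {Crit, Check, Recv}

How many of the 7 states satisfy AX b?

3

Sat(AX b) = {s : every successor in {Crit, Check, Recv}} = {Crit, Sync, Wait}
|Sat(AX b)| = |{Crit, Sync, Wait}| = 3.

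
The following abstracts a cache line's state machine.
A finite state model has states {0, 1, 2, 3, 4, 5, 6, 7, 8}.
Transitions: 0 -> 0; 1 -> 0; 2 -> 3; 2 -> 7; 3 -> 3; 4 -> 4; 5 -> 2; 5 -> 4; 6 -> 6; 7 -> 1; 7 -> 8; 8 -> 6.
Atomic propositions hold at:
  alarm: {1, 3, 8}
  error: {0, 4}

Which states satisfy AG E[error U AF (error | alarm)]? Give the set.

Sat(error | alarm) = {0, 1, 3, 4, 8}
AF (error | alarm): least fixpoint, start Z0 = {0, 1, 3, 4, 8}, add states with every successor in Z. Z1 = {0, 1, 3, 4, 7, 8}; Z2 = {0, 1, 2, 3, 4, 7, 8}; Z3 = {0, 1, 2, 3, 4, 5, 7, 8}; fixed.
Sat(AF (error | alarm)) = {0, 1, 2, 3, 4, 5, 7, 8}
E[error U AF (error | alarm)]: least fixpoint, start Z0 = Sat(AF (error | alarm)) = {0, 1, 2, 3, 4, 5, 7, 8}, add states in Sat(error) with some successor in Z. Already a fixed point.
Sat(E[error U AF (error | alarm)]) = {0, 1, 2, 3, 4, 5, 7, 8}
AG E[error U AF (error | alarm)]: greatest fixpoint, start Z0 = {0, 1, 2, 3, 4, 5, 7, 8}, keep only states in Sat with every successor in Z. Z1 = {0, 1, 2, 3, 4, 5, 7}; Z2 = {0, 1, 2, 3, 4, 5}; Z3 = {0, 1, 3, 4, 5}; Z4 = {0, 1, 3, 4}; fixed.
Sat(AG E[error U AF (error | alarm)]) = {0, 1, 3, 4}

{0, 1, 3, 4}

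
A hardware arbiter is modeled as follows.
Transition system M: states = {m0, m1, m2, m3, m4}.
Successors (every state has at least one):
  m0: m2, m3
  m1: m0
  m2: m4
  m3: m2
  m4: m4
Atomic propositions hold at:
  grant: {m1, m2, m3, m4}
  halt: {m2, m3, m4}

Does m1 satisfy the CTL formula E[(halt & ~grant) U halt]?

No

Sat(~grant) = {m0}
Sat(halt & ~grant) = ∅
E[(halt & ~grant) U halt]: least fixpoint, start Z0 = Sat(halt) = {m2, m3, m4}, add states in Sat(halt & ~grant) with some successor in Z. Already a fixed point.
Sat(E[(halt & ~grant) U halt]) = {m2, m3, m4}
m1 ∉ Sat(E[(halt & ~grant) U halt]) = {m2, m3, m4}, so the formula does not hold at m1.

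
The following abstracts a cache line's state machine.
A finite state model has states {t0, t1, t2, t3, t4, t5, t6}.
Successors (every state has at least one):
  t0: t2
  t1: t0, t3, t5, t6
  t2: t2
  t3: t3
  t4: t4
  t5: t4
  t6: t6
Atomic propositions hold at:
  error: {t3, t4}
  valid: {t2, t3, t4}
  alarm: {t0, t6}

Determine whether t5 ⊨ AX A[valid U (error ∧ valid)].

Sat(error ∧ valid) = {t3, t4}
A[valid U (error ∧ valid)]: least fixpoint, start Z0 = Sat((error ∧ valid)) = {t3, t4}, add states in Sat(valid) with every successor in Z. Already a fixed point.
Sat(A[valid U (error ∧ valid)]) = {t3, t4}
Sat(AX A[valid U (error ∧ valid)]) = {s : every successor in {t3, t4}} = {t3, t4, t5}
t5 ∈ Sat(AX A[valid U (error ∧ valid)]) = {t3, t4, t5}, so the formula holds at t5.

Yes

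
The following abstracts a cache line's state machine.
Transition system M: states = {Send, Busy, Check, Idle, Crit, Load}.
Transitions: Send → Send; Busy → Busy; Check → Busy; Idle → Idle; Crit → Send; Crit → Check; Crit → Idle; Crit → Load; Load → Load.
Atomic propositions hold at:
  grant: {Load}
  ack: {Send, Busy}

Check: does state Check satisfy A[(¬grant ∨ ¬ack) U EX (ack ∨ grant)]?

Yes

Sat(¬grant) = {Send, Busy, Check, Idle, Crit}
Sat(¬ack) = {Check, Idle, Crit, Load}
Sat(¬grant ∨ ¬ack) = {Send, Busy, Check, Idle, Crit, Load}
Sat(ack ∨ grant) = {Send, Busy, Load}
Sat(EX (ack ∨ grant)) = {s : some successor in {Send, Busy, Load}} = {Send, Busy, Check, Crit, Load}
A[(¬grant ∨ ¬ack) U EX (ack ∨ grant)]: least fixpoint, start Z0 = Sat(EX (ack ∨ grant)) = {Send, Busy, Check, Crit, Load}, add states in Sat(¬grant ∨ ¬ack) with every successor in Z. Already a fixed point.
Sat(A[(¬grant ∨ ¬ack) U EX (ack ∨ grant)]) = {Send, Busy, Check, Crit, Load}
Check ∈ Sat(A[(¬grant ∨ ¬ack) U EX (ack ∨ grant)]) = {Send, Busy, Check, Crit, Load}, so the formula holds at Check.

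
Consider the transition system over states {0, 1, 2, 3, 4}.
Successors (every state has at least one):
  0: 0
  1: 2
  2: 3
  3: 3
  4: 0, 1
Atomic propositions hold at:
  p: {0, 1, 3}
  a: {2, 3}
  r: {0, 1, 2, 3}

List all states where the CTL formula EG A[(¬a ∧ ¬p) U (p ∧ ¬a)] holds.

Sat(¬a) = {0, 1, 4}
Sat(¬p) = {2, 4}
Sat(¬a ∧ ¬p) = {4}
Sat(p ∧ ¬a) = {0, 1}
A[(¬a ∧ ¬p) U (p ∧ ¬a)]: least fixpoint, start Z0 = Sat((p ∧ ¬a)) = {0, 1}, add states in Sat(¬a ∧ ¬p) with every successor in Z. Z1 = {0, 1, 4}; fixed.
Sat(A[(¬a ∧ ¬p) U (p ∧ ¬a)]) = {0, 1, 4}
EG A[(¬a ∧ ¬p) U (p ∧ ¬a)]: greatest fixpoint, start Z0 = {0, 1, 4}, keep only states in Sat with some successor in Z. Z1 = {0, 4}; fixed.
Sat(EG A[(¬a ∧ ¬p) U (p ∧ ¬a)]) = {0, 4}

{0, 4}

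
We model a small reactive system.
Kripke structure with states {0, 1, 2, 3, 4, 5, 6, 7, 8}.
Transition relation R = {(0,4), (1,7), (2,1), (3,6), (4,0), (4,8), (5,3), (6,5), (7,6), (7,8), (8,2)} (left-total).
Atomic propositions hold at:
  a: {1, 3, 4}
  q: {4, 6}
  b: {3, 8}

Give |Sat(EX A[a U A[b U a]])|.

3

A[b U a]: least fixpoint, start Z0 = Sat(a) = {1, 3, 4}, add states in Sat(b) with every successor in Z. Already a fixed point.
Sat(A[b U a]) = {1, 3, 4}
A[a U A[b U a]]: least fixpoint, start Z0 = Sat(A[b U a]) = {1, 3, 4}, add states in Sat(a) with every successor in Z. Already a fixed point.
Sat(A[a U A[b U a]]) = {1, 3, 4}
Sat(EX A[a U A[b U a]]) = {s : some successor in {1, 3, 4}} = {0, 2, 5}
|Sat(EX A[a U A[b U a]])| = |{0, 2, 5}| = 3.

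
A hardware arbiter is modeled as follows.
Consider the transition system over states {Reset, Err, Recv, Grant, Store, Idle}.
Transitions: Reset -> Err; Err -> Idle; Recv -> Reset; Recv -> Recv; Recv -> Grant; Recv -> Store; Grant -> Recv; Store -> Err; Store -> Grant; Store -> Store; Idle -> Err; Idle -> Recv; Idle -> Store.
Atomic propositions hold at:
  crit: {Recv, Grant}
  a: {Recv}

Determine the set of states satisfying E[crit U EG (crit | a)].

{Recv, Grant}

Sat(crit | a) = {Recv, Grant}
EG (crit | a): greatest fixpoint, start Z0 = {Recv, Grant}, keep only states in Sat with some successor in Z. Already a fixed point.
Sat(EG (crit | a)) = {Recv, Grant}
E[crit U EG (crit | a)]: least fixpoint, start Z0 = Sat(EG (crit | a)) = {Recv, Grant}, add states in Sat(crit) with some successor in Z. Already a fixed point.
Sat(E[crit U EG (crit | a)]) = {Recv, Grant}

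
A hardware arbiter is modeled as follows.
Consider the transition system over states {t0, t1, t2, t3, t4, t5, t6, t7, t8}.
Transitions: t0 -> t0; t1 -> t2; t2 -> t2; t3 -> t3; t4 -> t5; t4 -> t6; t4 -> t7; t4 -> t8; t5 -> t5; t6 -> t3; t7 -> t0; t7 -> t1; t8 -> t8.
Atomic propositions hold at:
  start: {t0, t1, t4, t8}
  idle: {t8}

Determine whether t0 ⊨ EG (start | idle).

Yes

Sat(start | idle) = {t0, t1, t4, t8}
EG (start | idle): greatest fixpoint, start Z0 = {t0, t1, t4, t8}, keep only states in Sat with some successor in Z. Z1 = {t0, t4, t8}; fixed.
Sat(EG (start | idle)) = {t0, t4, t8}
t0 ∈ Sat(EG (start | idle)) = {t0, t4, t8}, so the formula holds at t0.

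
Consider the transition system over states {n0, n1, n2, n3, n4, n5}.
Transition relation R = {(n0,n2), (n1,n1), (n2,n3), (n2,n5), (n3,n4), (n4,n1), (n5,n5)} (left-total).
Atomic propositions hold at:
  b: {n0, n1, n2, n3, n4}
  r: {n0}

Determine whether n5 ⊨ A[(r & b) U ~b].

Yes

Sat(r & b) = {n0}
Sat(~b) = {n5}
A[(r & b) U ~b]: least fixpoint, start Z0 = Sat(~b) = {n5}, add states in Sat(r & b) with every successor in Z. Already a fixed point.
Sat(A[(r & b) U ~b]) = {n5}
n5 ∈ Sat(A[(r & b) U ~b]) = {n5}, so the formula holds at n5.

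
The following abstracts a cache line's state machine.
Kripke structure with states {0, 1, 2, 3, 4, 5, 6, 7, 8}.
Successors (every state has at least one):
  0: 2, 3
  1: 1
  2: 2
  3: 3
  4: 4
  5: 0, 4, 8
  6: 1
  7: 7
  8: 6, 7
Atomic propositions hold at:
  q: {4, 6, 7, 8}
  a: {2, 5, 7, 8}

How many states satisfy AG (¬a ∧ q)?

Sat(¬a) = {0, 1, 3, 4, 6}
Sat(¬a ∧ q) = {4, 6}
AG (¬a ∧ q): greatest fixpoint, start Z0 = {4, 6}, keep only states in Sat with every successor in Z. Z1 = {4}; fixed.
Sat(AG (¬a ∧ q)) = {4}
|Sat(AG (¬a ∧ q))| = |{4}| = 1.

1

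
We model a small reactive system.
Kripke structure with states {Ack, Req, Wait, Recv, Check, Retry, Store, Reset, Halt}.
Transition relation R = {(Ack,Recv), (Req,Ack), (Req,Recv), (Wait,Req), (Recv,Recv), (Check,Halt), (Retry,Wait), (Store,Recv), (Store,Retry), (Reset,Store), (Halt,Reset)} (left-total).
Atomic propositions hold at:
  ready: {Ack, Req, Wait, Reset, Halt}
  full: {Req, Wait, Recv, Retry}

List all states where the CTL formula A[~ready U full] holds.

{Req, Wait, Recv, Retry, Store}

Sat(~ready) = {Recv, Check, Retry, Store}
A[~ready U full]: least fixpoint, start Z0 = Sat(full) = {Req, Wait, Recv, Retry}, add states in Sat(~ready) with every successor in Z. Z1 = {Req, Wait, Recv, Retry, Store}; fixed.
Sat(A[~ready U full]) = {Req, Wait, Recv, Retry, Store}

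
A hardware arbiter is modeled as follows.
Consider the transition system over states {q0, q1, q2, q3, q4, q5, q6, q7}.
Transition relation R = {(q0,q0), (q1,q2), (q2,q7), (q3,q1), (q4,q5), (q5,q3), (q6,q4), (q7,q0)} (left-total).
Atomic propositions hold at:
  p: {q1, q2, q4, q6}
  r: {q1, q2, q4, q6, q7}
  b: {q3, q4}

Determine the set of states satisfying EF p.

{q1, q2, q3, q4, q5, q6}

EF p: least fixpoint, start Z0 = {q1, q2, q4, q6}, add states with some successor in Z. Z1 = {q1, q2, q3, q4, q6}; Z2 = {q1, q2, q3, q4, q5, q6}; fixed.
Sat(EF p) = {q1, q2, q3, q4, q5, q6}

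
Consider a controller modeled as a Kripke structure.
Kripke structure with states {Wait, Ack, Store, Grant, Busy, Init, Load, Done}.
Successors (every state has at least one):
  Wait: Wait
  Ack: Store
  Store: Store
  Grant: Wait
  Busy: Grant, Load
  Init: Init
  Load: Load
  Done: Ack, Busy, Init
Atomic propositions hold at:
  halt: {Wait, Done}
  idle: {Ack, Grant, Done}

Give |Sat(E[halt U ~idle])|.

6

Sat(~idle) = {Wait, Store, Busy, Init, Load}
E[halt U ~idle]: least fixpoint, start Z0 = Sat(~idle) = {Wait, Store, Busy, Init, Load}, add states in Sat(halt) with some successor in Z. Z1 = {Wait, Store, Busy, Init, Load, Done}; fixed.
Sat(E[halt U ~idle]) = {Wait, Store, Busy, Init, Load, Done}
|Sat(E[halt U ~idle])| = |{Wait, Store, Busy, Init, Load, Done}| = 6.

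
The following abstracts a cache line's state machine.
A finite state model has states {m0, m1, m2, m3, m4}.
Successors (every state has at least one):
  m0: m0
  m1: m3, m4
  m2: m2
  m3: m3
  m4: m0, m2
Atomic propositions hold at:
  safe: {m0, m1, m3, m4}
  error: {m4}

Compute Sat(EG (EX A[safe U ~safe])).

{m2, m4}

Sat(~safe) = {m2}
A[safe U ~safe]: least fixpoint, start Z0 = Sat(~safe) = {m2}, add states in Sat(safe) with every successor in Z. Already a fixed point.
Sat(A[safe U ~safe]) = {m2}
Sat(EX A[safe U ~safe]) = {s : some successor in {m2}} = {m2, m4}
EG (EX A[safe U ~safe]): greatest fixpoint, start Z0 = {m2, m4}, keep only states in Sat with some successor in Z. Already a fixed point.
Sat(EG (EX A[safe U ~safe])) = {m2, m4}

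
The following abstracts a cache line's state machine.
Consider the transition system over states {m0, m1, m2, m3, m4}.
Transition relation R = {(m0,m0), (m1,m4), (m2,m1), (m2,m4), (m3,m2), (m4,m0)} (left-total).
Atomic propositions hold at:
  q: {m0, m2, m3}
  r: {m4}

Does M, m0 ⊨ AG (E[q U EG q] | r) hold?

EG q: greatest fixpoint, start Z0 = {m0, m2, m3}, keep only states in Sat with some successor in Z. Z1 = {m0, m3}; Z2 = {m0}; fixed.
Sat(EG q) = {m0}
E[q U EG q]: least fixpoint, start Z0 = Sat(EG q) = {m0}, add states in Sat(q) with some successor in Z. Already a fixed point.
Sat(E[q U EG q]) = {m0}
Sat(E[q U EG q] | r) = {m0, m4}
AG (E[q U EG q] | r): greatest fixpoint, start Z0 = {m0, m4}, keep only states in Sat with every successor in Z. Already a fixed point.
Sat(AG (E[q U EG q] | r)) = {m0, m4}
m0 ∈ Sat(AG (E[q U EG q] | r)) = {m0, m4}, so the formula holds at m0.

Yes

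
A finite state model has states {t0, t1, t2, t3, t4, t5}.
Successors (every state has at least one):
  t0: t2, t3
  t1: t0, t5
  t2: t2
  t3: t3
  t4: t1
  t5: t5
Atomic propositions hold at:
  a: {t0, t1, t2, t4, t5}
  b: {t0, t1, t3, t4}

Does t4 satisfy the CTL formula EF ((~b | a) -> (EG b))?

Sat(~b) = {t2, t5}
Sat(~b | a) = {t0, t1, t2, t4, t5}
EG b: greatest fixpoint, start Z0 = {t0, t1, t3, t4}, keep only states in Sat with some successor in Z. Already a fixed point.
Sat(EG b) = {t0, t1, t3, t4}
Sat((~b | a) -> (EG b)) = {t0, t1, t3, t4}
EF ((~b | a) -> (EG b)): least fixpoint, start Z0 = {t0, t1, t3, t4}, add states with some successor in Z. Already a fixed point.
Sat(EF ((~b | a) -> (EG b))) = {t0, t1, t3, t4}
t4 ∈ Sat(EF ((~b | a) -> (EG b))) = {t0, t1, t3, t4}, so the formula holds at t4.

Yes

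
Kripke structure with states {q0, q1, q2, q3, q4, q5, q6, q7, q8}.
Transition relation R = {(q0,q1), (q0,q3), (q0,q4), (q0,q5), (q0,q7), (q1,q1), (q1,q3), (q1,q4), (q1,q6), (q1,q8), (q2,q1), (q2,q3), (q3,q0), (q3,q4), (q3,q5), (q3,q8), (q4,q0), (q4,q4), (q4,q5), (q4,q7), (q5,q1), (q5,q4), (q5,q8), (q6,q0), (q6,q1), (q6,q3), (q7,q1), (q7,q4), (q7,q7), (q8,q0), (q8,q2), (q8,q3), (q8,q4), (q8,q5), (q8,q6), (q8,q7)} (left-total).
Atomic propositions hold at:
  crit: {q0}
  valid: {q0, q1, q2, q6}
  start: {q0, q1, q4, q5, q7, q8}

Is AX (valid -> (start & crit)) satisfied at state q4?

Sat(start & crit) = {q0}
Sat(valid -> (start & crit)) = {q0, q3, q4, q5, q7, q8}
Sat(AX (valid -> (start & crit))) = {s : every successor in {q0, q3, q4, q5, q7, q8}} = {q3, q4}
q4 ∈ Sat(AX (valid -> (start & crit))) = {q3, q4}, so the formula holds at q4.

Yes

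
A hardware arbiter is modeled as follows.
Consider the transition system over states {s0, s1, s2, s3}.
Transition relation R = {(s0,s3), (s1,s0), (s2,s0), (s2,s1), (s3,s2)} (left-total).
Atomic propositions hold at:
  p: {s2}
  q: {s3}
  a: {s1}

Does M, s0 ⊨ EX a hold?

Sat(EX a) = {s : some successor in {s1}} = {s2}
s0 ∉ Sat(EX a) = {s2}, so the formula does not hold at s0.

No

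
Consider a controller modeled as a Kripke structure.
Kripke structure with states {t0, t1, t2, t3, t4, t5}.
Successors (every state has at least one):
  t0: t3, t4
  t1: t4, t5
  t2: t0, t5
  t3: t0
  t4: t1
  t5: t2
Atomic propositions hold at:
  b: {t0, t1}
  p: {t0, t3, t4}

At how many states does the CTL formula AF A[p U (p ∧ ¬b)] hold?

Sat(¬b) = {t2, t3, t4, t5}
Sat(p ∧ ¬b) = {t3, t4}
A[p U (p ∧ ¬b)]: least fixpoint, start Z0 = Sat((p ∧ ¬b)) = {t3, t4}, add states in Sat(p) with every successor in Z. Z1 = {t0, t3, t4}; fixed.
Sat(A[p U (p ∧ ¬b)]) = {t0, t3, t4}
AF A[p U (p ∧ ¬b)]: least fixpoint, start Z0 = {t0, t3, t4}, add states with every successor in Z. Already a fixed point.
Sat(AF A[p U (p ∧ ¬b)]) = {t0, t3, t4}
|Sat(AF A[p U (p ∧ ¬b)])| = |{t0, t3, t4}| = 3.

3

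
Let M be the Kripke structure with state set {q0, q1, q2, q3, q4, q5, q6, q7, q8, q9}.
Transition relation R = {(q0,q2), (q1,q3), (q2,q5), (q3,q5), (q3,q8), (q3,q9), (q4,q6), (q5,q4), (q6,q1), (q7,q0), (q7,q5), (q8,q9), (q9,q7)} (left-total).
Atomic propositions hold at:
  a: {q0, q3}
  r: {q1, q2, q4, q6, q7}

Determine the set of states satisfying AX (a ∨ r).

Sat(a ∨ r) = {q0, q1, q2, q3, q4, q6, q7}
Sat(AX (a ∨ r)) = {s : every successor in {q0, q1, q2, q3, q4, q6, q7}} = {q0, q1, q4, q5, q6, q9}

{q0, q1, q4, q5, q6, q9}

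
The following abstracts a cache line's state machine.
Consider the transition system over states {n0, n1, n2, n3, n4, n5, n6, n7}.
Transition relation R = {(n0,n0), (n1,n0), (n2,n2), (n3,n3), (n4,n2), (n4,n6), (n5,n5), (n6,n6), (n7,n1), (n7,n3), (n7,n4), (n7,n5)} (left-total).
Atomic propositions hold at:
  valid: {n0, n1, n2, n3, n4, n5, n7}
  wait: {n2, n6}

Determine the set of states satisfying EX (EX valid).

Sat(EX valid) = {s : some successor in {n0, n1, n2, n3, n4, n5, n7}} = {n0, n1, n2, n3, n4, n5, n7}
Sat(EX (EX valid)) = {s : some successor in {n0, n1, n2, n3, n4, n5, n7}} = {n0, n1, n2, n3, n4, n5, n7}

{n0, n1, n2, n3, n4, n5, n7}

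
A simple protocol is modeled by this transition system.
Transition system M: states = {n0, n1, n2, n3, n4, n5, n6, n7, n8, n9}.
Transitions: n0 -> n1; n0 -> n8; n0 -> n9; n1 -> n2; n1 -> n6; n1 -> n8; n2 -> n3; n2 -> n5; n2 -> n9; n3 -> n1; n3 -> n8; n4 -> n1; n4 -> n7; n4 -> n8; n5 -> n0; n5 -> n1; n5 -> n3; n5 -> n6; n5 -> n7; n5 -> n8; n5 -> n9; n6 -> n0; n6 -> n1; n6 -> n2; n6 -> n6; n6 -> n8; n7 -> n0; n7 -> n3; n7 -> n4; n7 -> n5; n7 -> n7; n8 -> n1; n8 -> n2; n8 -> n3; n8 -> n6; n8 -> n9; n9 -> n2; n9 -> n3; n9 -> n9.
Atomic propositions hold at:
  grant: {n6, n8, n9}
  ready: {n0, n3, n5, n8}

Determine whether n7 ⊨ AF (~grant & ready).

No

Sat(~grant) = {n0, n1, n2, n3, n4, n5, n7}
Sat(~grant & ready) = {n0, n3, n5}
AF (~grant & ready): least fixpoint, start Z0 = {n0, n3, n5}, add states with every successor in Z. Already a fixed point.
Sat(AF (~grant & ready)) = {n0, n3, n5}
n7 ∉ Sat(AF (~grant & ready)) = {n0, n3, n5}, so the formula does not hold at n7.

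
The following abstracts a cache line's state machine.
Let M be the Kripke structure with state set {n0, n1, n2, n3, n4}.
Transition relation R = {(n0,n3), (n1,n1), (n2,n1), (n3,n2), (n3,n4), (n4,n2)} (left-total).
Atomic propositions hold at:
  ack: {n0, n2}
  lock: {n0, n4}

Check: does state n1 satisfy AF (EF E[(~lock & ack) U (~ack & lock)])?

No

Sat(~lock) = {n1, n2, n3}
Sat(~lock & ack) = {n2}
Sat(~ack) = {n1, n3, n4}
Sat(~ack & lock) = {n4}
E[(~lock & ack) U (~ack & lock)]: least fixpoint, start Z0 = Sat((~ack & lock)) = {n4}, add states in Sat(~lock & ack) with some successor in Z. Already a fixed point.
Sat(E[(~lock & ack) U (~ack & lock)]) = {n4}
EF E[(~lock & ack) U (~ack & lock)]: least fixpoint, start Z0 = {n4}, add states with some successor in Z. Z1 = {n3, n4}; Z2 = {n0, n3, n4}; fixed.
Sat(EF E[(~lock & ack) U (~ack & lock)]) = {n0, n3, n4}
AF (EF E[(~lock & ack) U (~ack & lock)]): least fixpoint, start Z0 = {n0, n3, n4}, add states with every successor in Z. Already a fixed point.
Sat(AF (EF E[(~lock & ack) U (~ack & lock)])) = {n0, n3, n4}
n1 ∉ Sat(AF (EF E[(~lock & ack) U (~ack & lock)])) = {n0, n3, n4}, so the formula does not hold at n1.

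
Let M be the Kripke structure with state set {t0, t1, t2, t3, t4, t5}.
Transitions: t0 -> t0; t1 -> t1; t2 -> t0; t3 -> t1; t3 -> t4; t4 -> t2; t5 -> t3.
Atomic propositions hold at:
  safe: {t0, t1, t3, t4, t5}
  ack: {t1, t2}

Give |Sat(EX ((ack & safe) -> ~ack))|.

5

Sat(ack & safe) = {t1}
Sat(~ack) = {t0, t3, t4, t5}
Sat((ack & safe) -> ~ack) = {t0, t2, t3, t4, t5}
Sat(EX ((ack & safe) -> ~ack)) = {s : some successor in {t0, t2, t3, t4, t5}} = {t0, t2, t3, t4, t5}
|Sat(EX ((ack & safe) -> ~ack))| = |{t0, t2, t3, t4, t5}| = 5.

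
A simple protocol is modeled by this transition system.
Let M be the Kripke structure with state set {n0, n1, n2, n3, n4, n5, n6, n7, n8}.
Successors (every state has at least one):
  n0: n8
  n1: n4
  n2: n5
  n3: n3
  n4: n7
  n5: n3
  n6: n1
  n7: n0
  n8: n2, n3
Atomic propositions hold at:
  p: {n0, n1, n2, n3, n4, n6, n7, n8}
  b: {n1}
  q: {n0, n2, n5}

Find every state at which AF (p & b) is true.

{n1, n6}

Sat(p & b) = {n1}
AF (p & b): least fixpoint, start Z0 = {n1}, add states with every successor in Z. Z1 = {n1, n6}; fixed.
Sat(AF (p & b)) = {n1, n6}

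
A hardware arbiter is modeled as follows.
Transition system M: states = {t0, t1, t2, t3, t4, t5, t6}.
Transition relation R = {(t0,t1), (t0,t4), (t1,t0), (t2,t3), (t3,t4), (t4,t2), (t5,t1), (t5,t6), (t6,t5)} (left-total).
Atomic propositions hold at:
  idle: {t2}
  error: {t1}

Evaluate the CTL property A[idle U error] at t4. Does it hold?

No

A[idle U error]: least fixpoint, start Z0 = Sat(error) = {t1}, add states in Sat(idle) with every successor in Z. Already a fixed point.
Sat(A[idle U error]) = {t1}
t4 ∉ Sat(A[idle U error]) = {t1}, so the formula does not hold at t4.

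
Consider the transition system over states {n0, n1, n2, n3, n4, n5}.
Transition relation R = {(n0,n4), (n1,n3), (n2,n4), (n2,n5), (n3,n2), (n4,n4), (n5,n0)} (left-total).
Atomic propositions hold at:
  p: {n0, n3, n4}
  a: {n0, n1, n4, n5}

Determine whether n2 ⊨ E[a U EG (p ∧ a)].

Sat(p ∧ a) = {n0, n4}
EG (p ∧ a): greatest fixpoint, start Z0 = {n0, n4}, keep only states in Sat with some successor in Z. Already a fixed point.
Sat(EG (p ∧ a)) = {n0, n4}
E[a U EG (p ∧ a)]: least fixpoint, start Z0 = Sat(EG (p ∧ a)) = {n0, n4}, add states in Sat(a) with some successor in Z. Z1 = {n0, n4, n5}; fixed.
Sat(E[a U EG (p ∧ a)]) = {n0, n4, n5}
n2 ∉ Sat(E[a U EG (p ∧ a)]) = {n0, n4, n5}, so the formula does not hold at n2.

No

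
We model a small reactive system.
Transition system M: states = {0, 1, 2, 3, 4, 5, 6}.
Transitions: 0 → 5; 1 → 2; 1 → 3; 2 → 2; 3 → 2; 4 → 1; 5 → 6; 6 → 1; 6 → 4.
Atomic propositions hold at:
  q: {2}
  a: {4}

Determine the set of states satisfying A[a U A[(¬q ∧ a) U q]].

{2}

Sat(¬q) = {0, 1, 3, 4, 5, 6}
Sat(¬q ∧ a) = {4}
A[(¬q ∧ a) U q]: least fixpoint, start Z0 = Sat(q) = {2}, add states in Sat(¬q ∧ a) with every successor in Z. Already a fixed point.
Sat(A[(¬q ∧ a) U q]) = {2}
A[a U A[(¬q ∧ a) U q]]: least fixpoint, start Z0 = Sat(A[(¬q ∧ a) U q]) = {2}, add states in Sat(a) with every successor in Z. Already a fixed point.
Sat(A[a U A[(¬q ∧ a) U q]]) = {2}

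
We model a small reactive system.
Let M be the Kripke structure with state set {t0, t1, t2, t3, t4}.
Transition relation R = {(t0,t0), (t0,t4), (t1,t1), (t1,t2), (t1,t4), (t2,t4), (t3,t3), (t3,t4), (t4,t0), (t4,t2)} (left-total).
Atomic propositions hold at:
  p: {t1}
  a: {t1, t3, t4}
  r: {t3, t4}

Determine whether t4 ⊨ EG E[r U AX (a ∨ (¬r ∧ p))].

Yes

Sat(¬r) = {t0, t1, t2}
Sat(¬r ∧ p) = {t1}
Sat(a ∨ (¬r ∧ p)) = {t1, t3, t4}
Sat(AX (a ∨ (¬r ∧ p))) = {s : every successor in {t1, t3, t4}} = {t2, t3}
E[r U AX (a ∨ (¬r ∧ p))]: least fixpoint, start Z0 = Sat(AX (a ∨ (¬r ∧ p))) = {t2, t3}, add states in Sat(r) with some successor in Z. Z1 = {t2, t3, t4}; fixed.
Sat(E[r U AX (a ∨ (¬r ∧ p))]) = {t2, t3, t4}
EG E[r U AX (a ∨ (¬r ∧ p))]: greatest fixpoint, start Z0 = {t2, t3, t4}, keep only states in Sat with some successor in Z. Already a fixed point.
Sat(EG E[r U AX (a ∨ (¬r ∧ p))]) = {t2, t3, t4}
t4 ∈ Sat(EG E[r U AX (a ∨ (¬r ∧ p))]) = {t2, t3, t4}, so the formula holds at t4.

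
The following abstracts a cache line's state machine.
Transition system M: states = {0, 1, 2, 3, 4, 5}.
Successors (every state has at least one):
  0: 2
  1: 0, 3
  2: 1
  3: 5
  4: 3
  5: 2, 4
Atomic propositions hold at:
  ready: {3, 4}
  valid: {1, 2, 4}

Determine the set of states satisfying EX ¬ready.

{0, 1, 2, 3, 5}

Sat(¬ready) = {0, 1, 2, 5}
Sat(EX ¬ready) = {s : some successor in {0, 1, 2, 5}} = {0, 1, 2, 3, 5}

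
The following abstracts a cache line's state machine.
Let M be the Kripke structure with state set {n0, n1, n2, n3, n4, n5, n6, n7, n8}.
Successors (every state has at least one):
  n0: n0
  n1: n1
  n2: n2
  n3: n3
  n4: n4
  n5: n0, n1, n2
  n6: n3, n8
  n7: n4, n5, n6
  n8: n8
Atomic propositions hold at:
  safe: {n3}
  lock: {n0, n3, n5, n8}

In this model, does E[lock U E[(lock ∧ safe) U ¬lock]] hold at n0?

No

Sat(lock ∧ safe) = {n3}
Sat(¬lock) = {n1, n2, n4, n6, n7}
E[(lock ∧ safe) U ¬lock]: least fixpoint, start Z0 = Sat(¬lock) = {n1, n2, n4, n6, n7}, add states in Sat(lock ∧ safe) with some successor in Z. Already a fixed point.
Sat(E[(lock ∧ safe) U ¬lock]) = {n1, n2, n4, n6, n7}
E[lock U E[(lock ∧ safe) U ¬lock]]: least fixpoint, start Z0 = Sat(E[(lock ∧ safe) U ¬lock]) = {n1, n2, n4, n6, n7}, add states in Sat(lock) with some successor in Z. Z1 = {n1, n2, n4, n5, n6, n7}; fixed.
Sat(E[lock U E[(lock ∧ safe) U ¬lock]]) = {n1, n2, n4, n5, n6, n7}
n0 ∉ Sat(E[lock U E[(lock ∧ safe) U ¬lock]]) = {n1, n2, n4, n5, n6, n7}, so the formula does not hold at n0.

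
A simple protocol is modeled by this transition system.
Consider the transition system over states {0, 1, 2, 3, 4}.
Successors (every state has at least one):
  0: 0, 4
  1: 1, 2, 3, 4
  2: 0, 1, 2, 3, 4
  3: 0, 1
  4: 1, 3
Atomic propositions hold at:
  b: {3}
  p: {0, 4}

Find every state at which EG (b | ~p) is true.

Sat(~p) = {1, 2, 3}
Sat(b | ~p) = {1, 2, 3}
EG (b | ~p): greatest fixpoint, start Z0 = {1, 2, 3}, keep only states in Sat with some successor in Z. Already a fixed point.
Sat(EG (b | ~p)) = {1, 2, 3}

{1, 2, 3}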